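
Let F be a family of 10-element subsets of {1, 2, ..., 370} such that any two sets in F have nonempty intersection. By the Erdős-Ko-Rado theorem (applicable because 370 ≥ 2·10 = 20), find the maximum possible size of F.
max |F| = C(369, 9) = 316792540834038698

The Erdős-Ko-Rado theorem states: for n ≥ 2k, an intersecting family of k-subsets of an n-element set has size at most C(n − 1, k − 1), with equality for 'star' families {A ⊆ [n] : |A| = k, i ∈ A} (fix an element i). For n = 370, k = 10: C(369, 9) = 316792540834038698.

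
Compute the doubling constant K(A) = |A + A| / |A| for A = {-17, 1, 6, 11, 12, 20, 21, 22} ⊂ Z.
K = |A + A| / |A| = 30/8 = 15/4

Enumerate A + A = {a + b : a, b ∈ A}. With |A| = 8, there are |A|^2 = 64 ordered sum pairs; collecting distinct values, A + A = {-34, -16, -11, -6, -5, 2, 3, 4, 5, 7, 12, 13, 17, 18, 21, 22, 23, 24, 26, 27, 28, 31, 32, 33, 34, 40, 41, 42, 43, 44}, so |A + A| = 30. Thus K = 30/8 = 15/4. For comparison, the minimum possible |A + A| over all 8-element sets is 2·8 − 1 = 15 (so min K = 15/8), attained only by arithmetic progressions.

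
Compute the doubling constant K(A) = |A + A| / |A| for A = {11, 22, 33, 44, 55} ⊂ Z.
K = |A + A| / |A| = 9/5

Enumerate A + A = {a + b : a, b ∈ A}. With |A| = 5, there are |A|^2 = 25 ordered sum pairs; collecting distinct values, A + A = {22, 33, 44, 55, 66, 77, 88, 99, 110}, so |A + A| = 9. Thus K = 9/5. Here |A + A| = 2|A| − 1 = 9, the minimum possible — so K = 9/5 is minimal, which holds iff A is an arithmetic progression.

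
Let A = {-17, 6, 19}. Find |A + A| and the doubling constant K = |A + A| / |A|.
K = |A + A| / |A| = 6/3 = 2

Enumerate A + A = {a + b : a, b ∈ A}. With |A| = 3, there are |A|^2 = 9 ordered sum pairs; collecting distinct values, A + A = {-34, -11, 2, 12, 25, 38}, so |A + A| = 6. Thus K = 6/3 = 2. For comparison, the minimum possible |A + A| over all 3-element sets is 2·3 − 1 = 5 (so min K = 5/3), attained only by arithmetic progressions.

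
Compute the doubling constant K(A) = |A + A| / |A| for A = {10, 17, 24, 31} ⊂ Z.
K = |A + A| / |A| = 7/4

Enumerate A + A = {a + b : a, b ∈ A}. With |A| = 4, there are |A|^2 = 16 ordered sum pairs; collecting distinct values, A + A = {20, 27, 34, 41, 48, 55, 62}, so |A + A| = 7. Thus K = 7/4. Here |A + A| = 2|A| − 1 = 7, the minimum possible — so K = 7/4 is minimal, which holds iff A is an arithmetic progression.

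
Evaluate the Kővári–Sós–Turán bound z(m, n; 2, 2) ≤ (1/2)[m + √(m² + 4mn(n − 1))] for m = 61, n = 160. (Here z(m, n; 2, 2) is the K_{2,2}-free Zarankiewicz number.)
z(61, 160; 2, 2) ≤ (1/2)[61 + √(61² + 4·61·160·159)] = (1/2)[61 + √6211081] = 1276.602

Kővári–Sós–Turán: let r_1, ..., r_61 be the row sums and z = Σ r_i the total number of 1s. Each pair of columns can share at most one row with both entries 1 (else a 2×2 all-ones block appears), so Σ_i C(r_i, 2) ≤ C(160, 2) = 12720. By convexity Σ_i C(r_i, 2) ≥ 61·C(z/61, 2) = z(z − 61)/(2·61), giving z² − 61z − 61·160·159 ≤ 0 and hence z ≤ (1/2)[61 + √(3721 + 4·1551840)] = (1/2)[61 + √6211081] ≈ (1/2)(61 + 2492.204) = 1276.602.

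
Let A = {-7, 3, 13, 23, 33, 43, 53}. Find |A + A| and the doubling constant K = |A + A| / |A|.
K = |A + A| / |A| = 13/7

Enumerate A + A = {a + b : a, b ∈ A}. With |A| = 7, there are |A|^2 = 49 ordered sum pairs; collecting distinct values, A + A = {-14, -4, 6, 16, 26, 36, 46, 56, 66, 76, 86, 96, 106}, so |A + A| = 13. Thus K = 13/7. Here |A + A| = 2|A| − 1 = 13, the minimum possible — so K = 13/7 is minimal, which holds iff A is an arithmetic progression.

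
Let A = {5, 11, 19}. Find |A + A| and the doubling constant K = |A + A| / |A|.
K = |A + A| / |A| = 6/3 = 2

Enumerate A + A = {a + b : a, b ∈ A}. With |A| = 3, there are |A|^2 = 9 ordered sum pairs; collecting distinct values, A + A = {10, 16, 22, 24, 30, 38}, so |A + A| = 6. Thus K = 6/3 = 2. For comparison, the minimum possible |A + A| over all 3-element sets is 2·3 − 1 = 5 (so min K = 5/3), attained only by arithmetic progressions.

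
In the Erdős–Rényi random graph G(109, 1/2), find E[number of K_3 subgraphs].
E[# K_3] = C(109, 3) · (1/2)^C(3, 2) = 209934 / 2^3 = 104967/4 = 26241.75

For each 3-subset S of vertices (there are C(109, 3) = 209934 such S), let X_S = 1 if S induces a K_3 (all C(3, 2) = 3 edges present). Then P(X_S = 1) = (1/2)^3 = 1/8. By linearity of expectation, E[# K_3] = C(109, 3) · (1/2)^3 = 209934 / 8 = 104967/4 = 26241.75.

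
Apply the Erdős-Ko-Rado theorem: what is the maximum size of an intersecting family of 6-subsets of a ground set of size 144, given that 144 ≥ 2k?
max |F| = C(143, 5) = 464306843

Erdős-Ko-Rado (1961): when n ≥ 2k, max |F| = C(n−1, k−1). The bound is attained by the star {A : i ∈ A} for any fixed i ∈ [n]. Here C(144−1, 6−1) = C(143, 5) = 464306843.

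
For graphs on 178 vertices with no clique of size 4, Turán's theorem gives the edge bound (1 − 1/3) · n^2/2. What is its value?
Turán density bound = (2/3) · 178^2/2 = 31684/3 ≈ 10561.3333

Turán's theorem: ex(n, K_{r+1}) is achieved by the complete r-partite Turán graph T(n, r) with parts as balanced as possible, and is at most (1 − 1/r) · n^2/2. For r = 3, n = 178: the density bound is (2/3) · 31684/2 = 31684/3 ≈ 10561.3333. The integer-valued extremum is e(T(178, 3)) = 10561, which is strictly less than the density bound 31684/3 since 3 ∤ 178 (the parts of T(178, 3) cannot all be equal).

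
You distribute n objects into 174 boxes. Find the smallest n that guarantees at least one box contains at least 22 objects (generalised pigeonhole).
n = (22 − 1)·174 + 1 = 3655

By the generalised pigeonhole principle, to guarantee some box contains ≥ r objects we need more than (r − 1) · k objects total. Threshold: n = (r − 1) · k + 1. With r = 22 and k = 174: n = 21 · 174 + 1 = 3654 + 1 = 3655. For n = 3654 = 21 · 174, we can put exactly 21 objects in every box, avoiding 22 in any single one — so 3655 is tight.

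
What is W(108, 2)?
W(108, 2) = 108 + 1 = 109

A 2-term AP is any pair of integers, so a monochromatic 2-AP exists iff some colour is used at least twice. With 108 colours, the colouring i ↦ i on {1, ..., 108} uses each colour once, avoiding any monochromatic pair, so W(108, 2) > 108. For {1, ..., 109}, pigeonhole forces two integers of the same colour, which form a monochromatic 2-AP. Hence W(108, 2) = 109.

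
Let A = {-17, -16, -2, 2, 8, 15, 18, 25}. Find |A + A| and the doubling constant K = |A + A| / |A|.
K = |A + A| / |A| = 33/8

Enumerate A + A = {a + b : a, b ∈ A}. With |A| = 8, there are |A|^2 = 64 ordered sum pairs; collecting distinct values, A + A = {-34, -33, -32, -19, -18, -15, -14, -9, -8, -4, -2, -1, 0, 1, 2, 4, 6, 8, 9, 10, 13, 16, 17, 20, 23, 26, 27, 30, 33, 36, 40, 43, 50}, so |A + A| = 33. Thus K = 33/8. For comparison, the minimum possible |A + A| over all 8-element sets is 2·8 − 1 = 15 (so min K = 15/8), attained only by arithmetic progressions.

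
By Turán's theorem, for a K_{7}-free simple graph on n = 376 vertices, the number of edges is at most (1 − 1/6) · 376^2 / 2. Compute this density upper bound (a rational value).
Turán density bound = (5/6) · 376^2/2 = 176720/3 ≈ 58906.6667

Turán's theorem: ex(n, K_{r+1}) is achieved by the complete r-partite Turán graph T(n, r) with parts as balanced as possible, and is at most (1 − 1/r) · n^2/2. For r = 6, n = 376: the density bound is (5/6) · 141376/2 = 176720/3 ≈ 58906.6667. The integer-valued extremum is e(T(376, 6)) = 58906, which is strictly less than the density bound 176720/3 since 6 ∤ 376 (the parts of T(376, 6) cannot all be equal).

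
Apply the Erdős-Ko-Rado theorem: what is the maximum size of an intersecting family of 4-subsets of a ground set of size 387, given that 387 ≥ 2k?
max |F| = C(386, 3) = 9511040

The Erdős-Ko-Rado theorem states: for n ≥ 2k, an intersecting family of k-subsets of an n-element set has size at most C(n − 1, k − 1), with equality for 'star' families {A ⊆ [n] : |A| = k, i ∈ A} (fix an element i). For n = 387, k = 4: C(386, 3) = 9511040.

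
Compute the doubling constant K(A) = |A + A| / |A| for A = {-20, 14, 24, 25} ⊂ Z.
K = |A + A| / |A| = 10/4 = 5/2

Enumerate A + A = {a + b : a, b ∈ A}. With |A| = 4, there are |A|^2 = 16 ordered sum pairs; collecting distinct values, A + A = {-40, -6, 4, 5, 28, 38, 39, 48, 49, 50}, so |A + A| = 10. Thus K = 10/4 = 5/2. For comparison, the minimum possible |A + A| over all 4-element sets is 2·4 − 1 = 7 (so min K = 7/4), attained only by arithmetic progressions.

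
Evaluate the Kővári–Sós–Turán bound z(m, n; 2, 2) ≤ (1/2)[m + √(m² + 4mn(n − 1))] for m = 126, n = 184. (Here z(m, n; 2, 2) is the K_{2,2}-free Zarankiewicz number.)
z(126, 184; 2, 2) ≤ (1/2)[126 + √(126² + 4·126·184·183)] = (1/2)[126 + √16986564] = 2123.738

Kővári–Sós–Turán: let r_1, ..., r_126 be the row sums and z = Σ r_i the total number of 1s. Each pair of columns can share at most one row with both entries 1 (else a 2×2 all-ones block appears), so Σ_i C(r_i, 2) ≤ C(184, 2) = 16836. By convexity Σ_i C(r_i, 2) ≥ 126·C(z/126, 2) = z(z − 126)/(2·126), giving z² − 126z − 126·184·183 ≤ 0 and hence z ≤ (1/2)[126 + √(15876 + 4·4242672)] = (1/2)[126 + √16986564] ≈ (1/2)(126 + 4121.4759) = 2123.738.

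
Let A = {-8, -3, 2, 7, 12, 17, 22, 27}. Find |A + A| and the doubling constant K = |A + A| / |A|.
K = |A + A| / |A| = 15/8

Enumerate A + A = {a + b : a, b ∈ A}. With |A| = 8, there are |A|^2 = 64 ordered sum pairs; collecting distinct values, A + A = {-16, -11, -6, -1, 4, 9, 14, 19, 24, 29, 34, 39, 44, 49, 54}, so |A + A| = 15. Thus K = 15/8. Here |A + A| = 2|A| − 1 = 15, the minimum possible — so K = 15/8 is minimal, which holds iff A is an arithmetic progression.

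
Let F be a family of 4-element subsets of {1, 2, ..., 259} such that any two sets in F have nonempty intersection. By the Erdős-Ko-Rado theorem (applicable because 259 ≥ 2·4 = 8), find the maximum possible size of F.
max |F| = C(258, 3) = 2829056

The Erdős-Ko-Rado theorem states: for n ≥ 2k, an intersecting family of k-subsets of an n-element set has size at most C(n − 1, k − 1), with equality for 'star' families {A ⊆ [n] : |A| = k, i ∈ A} (fix an element i). For n = 259, k = 4: C(258, 3) = 2829056.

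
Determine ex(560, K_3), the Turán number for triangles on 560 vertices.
ex(560, K_3) = ⌊560^2/4⌋ = 78400

Mantel (1907): a triangle-free graph on n vertices has at most ⌊n^2/4⌋ edges, with equality for the complete bipartite graph K_{⌊n/2⌋, ⌈n/2⌉}. For n = 560: ⌊560^2/4⌋ = ⌊313600/4⌋ = 78400. The extremal graph is K_{280, 280}, which has 280·280 = 78400 edges.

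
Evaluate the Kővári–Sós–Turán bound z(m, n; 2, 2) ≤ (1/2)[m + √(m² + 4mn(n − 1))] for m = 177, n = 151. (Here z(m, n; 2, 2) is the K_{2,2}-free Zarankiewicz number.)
z(177, 151; 2, 2) ≤ (1/2)[177 + √(177² + 4·177·151·150)] = (1/2)[177 + √16067529] = 2092.7161

Kővári–Sós–Turán: let r_1, ..., r_177 be the row sums and z = Σ r_i the total number of 1s. Each pair of columns can share at most one row with both entries 1 (else a 2×2 all-ones block appears), so Σ_i C(r_i, 2) ≤ C(151, 2) = 11325. By convexity Σ_i C(r_i, 2) ≥ 177·C(z/177, 2) = z(z − 177)/(2·177), giving z² − 177z − 177·151·150 ≤ 0 and hence z ≤ (1/2)[177 + √(31329 + 4·4009050)] = (1/2)[177 + √16067529] ≈ (1/2)(177 + 4008.4322) = 2092.7161.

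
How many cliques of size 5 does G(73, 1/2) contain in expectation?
E[# K_5] = C(73, 5) · (1/2)^C(5, 2) = 15020334 / 2^10 = 7510167/512 ≈ 14668.294922

For each 5-subset S of vertices (there are C(73, 5) = 15020334 such S), let X_S = 1 if S induces a K_5 (all C(5, 2) = 10 edges present). Then P(X_S = 1) = (1/2)^10 = 1/1024. By linearity of expectation, E[# K_5] = C(73, 5) · (1/2)^10 = 15020334 / 1024 = 7510167/512 ≈ 14668.294922.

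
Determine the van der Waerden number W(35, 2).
W(35, 2) = 35 + 1 = 36

A 2-term AP is any pair of integers, so a monochromatic 2-AP exists iff some colour is used at least twice. With 35 colours, the colouring i ↦ i on {1, ..., 35} uses each colour once, avoiding any monochromatic pair, so W(35, 2) > 35. For {1, ..., 36}, pigeonhole forces two integers of the same colour, which form a monochromatic 2-AP. Hence W(35, 2) = 36.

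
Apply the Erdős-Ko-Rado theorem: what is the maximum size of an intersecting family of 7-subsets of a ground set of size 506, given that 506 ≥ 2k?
max |F| = C(505, 6) = 22359848185500

The Erdős-Ko-Rado theorem states: for n ≥ 2k, an intersecting family of k-subsets of an n-element set has size at most C(n − 1, k − 1), with equality for 'star' families {A ⊆ [n] : |A| = k, i ∈ A} (fix an element i). For n = 506, k = 7: C(505, 6) = 22359848185500.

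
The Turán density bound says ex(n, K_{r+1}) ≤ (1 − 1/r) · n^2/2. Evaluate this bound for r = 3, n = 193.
Turán density bound = (2/3) · 193^2/2 = 37249/3 ≈ 12416.3333

Turán's theorem: ex(n, K_{r+1}) is achieved by the complete r-partite Turán graph T(n, r) with parts as balanced as possible, and is at most (1 − 1/r) · n^2/2. For r = 3, n = 193: the density bound is (2/3) · 37249/2 = 37249/3 ≈ 12416.3333. The integer-valued extremum is e(T(193, 3)) = 12416, which is strictly less than the density bound 37249/3 since 3 ∤ 193 (the parts of T(193, 3) cannot all be equal).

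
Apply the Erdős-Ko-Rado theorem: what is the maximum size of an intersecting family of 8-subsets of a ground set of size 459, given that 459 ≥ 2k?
max |F| = C(458, 7) = 800976677436728

Erdős-Ko-Rado (1961): when n ≥ 2k, max |F| = C(n−1, k−1). The bound is attained by the star {A : i ∈ A} for any fixed i ∈ [n]. Here C(459−1, 8−1) = C(458, 7) = 800976677436728.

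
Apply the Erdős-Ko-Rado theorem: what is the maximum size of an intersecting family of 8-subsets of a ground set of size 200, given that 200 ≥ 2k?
max |F| = C(199, 7) = 2203959847089

The Erdős-Ko-Rado theorem states: for n ≥ 2k, an intersecting family of k-subsets of an n-element set has size at most C(n − 1, k − 1), with equality for 'star' families {A ⊆ [n] : |A| = k, i ∈ A} (fix an element i). For n = 200, k = 8: C(199, 7) = 2203959847089.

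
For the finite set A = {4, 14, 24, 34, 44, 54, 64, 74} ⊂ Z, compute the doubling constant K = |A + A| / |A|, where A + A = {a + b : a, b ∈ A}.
K = |A + A| / |A| = 15/8

Enumerate A + A = {a + b : a, b ∈ A}. With |A| = 8, there are |A|^2 = 64 ordered sum pairs; collecting distinct values, A + A = {8, 18, 28, 38, 48, 58, 68, 78, 88, 98, 108, 118, 128, 138, 148}, so |A + A| = 15. Thus K = 15/8. Here |A + A| = 2|A| − 1 = 15, the minimum possible — so K = 15/8 is minimal, which holds iff A is an arithmetic progression.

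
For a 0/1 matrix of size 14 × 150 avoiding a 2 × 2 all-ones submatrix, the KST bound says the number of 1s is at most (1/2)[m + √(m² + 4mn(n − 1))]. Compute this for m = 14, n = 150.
z(14, 150; 2, 2) ≤ (1/2)[14 + √(14² + 4·14·150·149)] = (1/2)[14 + √1251796] = 566.4184

Kővári–Sós–Turán: let r_1, ..., r_14 be the row sums and z = Σ r_i the total number of 1s. Each pair of columns can share at most one row with both entries 1 (else a 2×2 all-ones block appears), so Σ_i C(r_i, 2) ≤ C(150, 2) = 11175. By convexity Σ_i C(r_i, 2) ≥ 14·C(z/14, 2) = z(z − 14)/(2·14), giving z² − 14z − 14·150·149 ≤ 0 and hence z ≤ (1/2)[14 + √(196 + 4·312900)] = (1/2)[14 + √1251796] ≈ (1/2)(14 + 1118.8369) = 566.4184.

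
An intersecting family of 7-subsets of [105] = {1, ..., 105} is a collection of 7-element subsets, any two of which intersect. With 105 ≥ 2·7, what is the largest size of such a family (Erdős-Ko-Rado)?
max |F| = C(104, 6) = 1517381580

The Erdős-Ko-Rado theorem states: for n ≥ 2k, an intersecting family of k-subsets of an n-element set has size at most C(n − 1, k − 1), with equality for 'star' families {A ⊆ [n] : |A| = k, i ∈ A} (fix an element i). For n = 105, k = 7: C(104, 6) = 1517381580.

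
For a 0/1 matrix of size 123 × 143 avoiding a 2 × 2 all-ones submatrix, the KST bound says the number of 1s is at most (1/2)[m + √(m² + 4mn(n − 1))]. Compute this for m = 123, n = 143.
z(123, 143; 2, 2) ≤ (1/2)[123 + √(123² + 4·123·143·142)] = (1/2)[123 + √10005681] = 1643.0879

Kővári–Sós–Turán: let r_1, ..., r_123 be the row sums and z = Σ r_i the total number of 1s. Each pair of columns can share at most one row with both entries 1 (else a 2×2 all-ones block appears), so Σ_i C(r_i, 2) ≤ C(143, 2) = 10153. By convexity Σ_i C(r_i, 2) ≥ 123·C(z/123, 2) = z(z − 123)/(2·123), giving z² − 123z − 123·143·142 ≤ 0 and hence z ≤ (1/2)[123 + √(15129 + 4·2497638)] = (1/2)[123 + √10005681] ≈ (1/2)(123 + 3163.1758) = 1643.0879.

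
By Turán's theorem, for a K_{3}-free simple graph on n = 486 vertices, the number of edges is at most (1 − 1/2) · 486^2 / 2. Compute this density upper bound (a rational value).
Turán density bound = (1/2) · 486^2/2 = 59049

Turán's theorem: ex(n, K_{r+1}) is achieved by the complete r-partite Turán graph T(n, r) with parts as balanced as possible, and is at most (1 − 1/r) · n^2/2. For r = 2, n = 486: the density bound is (1/2) · 236196/2 = 59049. Since 2 ∣ 486, the Turán graph T(486, 2) has parts of equal size 243, and its edge count e(T(486, 2)) = 59049 attains the density bound exactly.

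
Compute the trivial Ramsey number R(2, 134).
R(2, 134) = 134

R(2, k) = k for all k ≥ 2: in a 2-colouring of K_k, either some edge is red (a red K_2) or all edges are blue (a blue K_k). And K_{133} coloured all-blue has no blue K_134, so R(2, 134) > 133. Hence R(2, 134) = 134.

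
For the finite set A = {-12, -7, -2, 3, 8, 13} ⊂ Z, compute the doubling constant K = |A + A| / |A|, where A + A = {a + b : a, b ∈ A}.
K = |A + A| / |A| = 11/6

Enumerate A + A = {a + b : a, b ∈ A}. With |A| = 6, there are |A|^2 = 36 ordered sum pairs; collecting distinct values, A + A = {-24, -19, -14, -9, -4, 1, 6, 11, 16, 21, 26}, so |A + A| = 11. Thus K = 11/6. Here |A + A| = 2|A| − 1 = 11, the minimum possible — so K = 11/6 is minimal, which holds iff A is an arithmetic progression.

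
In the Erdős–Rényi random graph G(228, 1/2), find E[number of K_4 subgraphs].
E[# K_4] = C(228, 4) · (1/2)^C(4, 2) = 109658025 / 2^6 = 1713406.640625

For each 4-subset S of vertices (there are C(228, 4) = 109658025 such S), let X_S = 1 if S induces a K_4 (all C(4, 2) = 6 edges present). Then P(X_S = 1) = (1/2)^6 = 1/64. By linearity of expectation, E[# K_4] = C(228, 4) · (1/2)^6 = 109658025 / 64 = 1713406.640625.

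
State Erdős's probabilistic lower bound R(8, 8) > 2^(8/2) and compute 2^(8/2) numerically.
2^(8/2) = 16; so R(8, 8) > 16

Colour each edge of K_n uniformly at random with red/blue. The expected number of monochromatic K_8 is C(n, 8) · 2 · 2^(−C(8,2)). If C(n, 8) · 2^(1 − C(8,2)) < 1, then with positive probability no monochromatic K_8 exists, so R(8, 8) > n. The standard estimate C(n, 8) ≤ n^8/8! shows this inequality holds whenever n ≤ 2^(8/2) (since 8! · 2^(C(8,2) − 1) > 2^(8^2/2) ≥ n^8). Hence R(8, 8) > 2^(8/2) = 16.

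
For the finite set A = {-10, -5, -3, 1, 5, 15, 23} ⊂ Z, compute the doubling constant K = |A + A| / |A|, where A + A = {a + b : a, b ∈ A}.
K = |A + A| / |A| = 25/7

Enumerate A + A = {a + b : a, b ∈ A}. With |A| = 7, there are |A|^2 = 49 ordered sum pairs; collecting distinct values, A + A = {-20, -15, -13, -10, -9, -8, -6, -5, -4, -2, 0, 2, 5, 6, 10, 12, 13, 16, 18, 20, 24, 28, 30, 38, 46}, so |A + A| = 25. Thus K = 25/7. For comparison, the minimum possible |A + A| over all 7-element sets is 2·7 − 1 = 13 (so min K = 13/7), attained only by arithmetic progressions.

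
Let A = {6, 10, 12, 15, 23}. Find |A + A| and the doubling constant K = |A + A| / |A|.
K = |A + A| / |A| = 15/5 = 3

Enumerate A + A = {a + b : a, b ∈ A}. With |A| = 5, there are |A|^2 = 25 ordered sum pairs; collecting distinct values, A + A = {12, 16, 18, 20, 21, 22, 24, 25, 27, 29, 30, 33, 35, 38, 46}, so |A + A| = 15. Thus K = 15/5 = 3. For comparison, the minimum possible |A + A| over all 5-element sets is 2·5 − 1 = 9 (so min K = 9/5), attained only by arithmetic progressions.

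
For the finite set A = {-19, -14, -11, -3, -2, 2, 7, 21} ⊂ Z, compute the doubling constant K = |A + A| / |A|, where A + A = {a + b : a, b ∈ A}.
K = |A + A| / |A| = 31/8

Enumerate A + A = {a + b : a, b ∈ A}. With |A| = 8, there are |A|^2 = 64 ordered sum pairs; collecting distinct values, A + A = {-38, -33, -30, -28, -25, -22, -21, -17, -16, -14, -13, -12, -9, -7, -6, -5, -4, -1, 0, 2, 4, 5, 7, 9, 10, 14, 18, 19, 23, 28, 42}, so |A + A| = 31. Thus K = 31/8. For comparison, the minimum possible |A + A| over all 8-element sets is 2·8 − 1 = 15 (so min K = 15/8), attained only by arithmetic progressions.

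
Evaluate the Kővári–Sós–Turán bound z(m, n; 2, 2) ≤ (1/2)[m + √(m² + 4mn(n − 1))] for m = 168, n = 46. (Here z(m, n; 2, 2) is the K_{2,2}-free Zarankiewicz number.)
z(168, 46; 2, 2) ≤ (1/2)[168 + √(168² + 4·168·46·45)] = (1/2)[168 + √1419264] = 679.6643

Kővári–Sós–Turán: let r_1, ..., r_168 be the row sums and z = Σ r_i the total number of 1s. Each pair of columns can share at most one row with both entries 1 (else a 2×2 all-ones block appears), so Σ_i C(r_i, 2) ≤ C(46, 2) = 1035. By convexity Σ_i C(r_i, 2) ≥ 168·C(z/168, 2) = z(z − 168)/(2·168), giving z² − 168z − 168·46·45 ≤ 0 and hence z ≤ (1/2)[168 + √(28224 + 4·347760)] = (1/2)[168 + √1419264] ≈ (1/2)(168 + 1191.3287) = 679.6643.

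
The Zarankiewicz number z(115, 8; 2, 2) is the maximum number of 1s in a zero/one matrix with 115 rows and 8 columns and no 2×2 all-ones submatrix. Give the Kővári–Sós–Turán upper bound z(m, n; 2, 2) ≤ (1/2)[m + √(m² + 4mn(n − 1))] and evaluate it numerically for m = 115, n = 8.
z(115, 8; 2, 2) ≤ (1/2)[115 + √(115² + 4·115·8·7)] = (1/2)[115 + √38985] = 156.2231

Kővári–Sós–Turán: let r_1, ..., r_115 be the row sums and z = Σ r_i the total number of 1s. Each pair of columns can share at most one row with both entries 1 (else a 2×2 all-ones block appears), so Σ_i C(r_i, 2) ≤ C(8, 2) = 28. By convexity Σ_i C(r_i, 2) ≥ 115·C(z/115, 2) = z(z − 115)/(2·115), giving z² − 115z − 115·8·7 ≤ 0 and hence z ≤ (1/2)[115 + √(13225 + 4·6440)] = (1/2)[115 + √38985] ≈ (1/2)(115 + 197.4462) = 156.2231.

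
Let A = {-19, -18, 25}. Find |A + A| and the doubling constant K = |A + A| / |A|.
K = |A + A| / |A| = 6/3 = 2

Enumerate A + A = {a + b : a, b ∈ A}. With |A| = 3, there are |A|^2 = 9 ordered sum pairs; collecting distinct values, A + A = {-38, -37, -36, 6, 7, 50}, so |A + A| = 6. Thus K = 6/3 = 2. For comparison, the minimum possible |A + A| over all 3-element sets is 2·3 − 1 = 5 (so min K = 5/3), attained only by arithmetic progressions.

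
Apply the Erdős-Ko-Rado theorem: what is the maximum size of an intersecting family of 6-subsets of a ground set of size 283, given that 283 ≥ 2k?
max |F| = C(282, 5) = 14341058676

The Erdős-Ko-Rado theorem states: for n ≥ 2k, an intersecting family of k-subsets of an n-element set has size at most C(n − 1, k − 1), with equality for 'star' families {A ⊆ [n] : |A| = k, i ∈ A} (fix an element i). For n = 283, k = 6: C(282, 5) = 14341058676.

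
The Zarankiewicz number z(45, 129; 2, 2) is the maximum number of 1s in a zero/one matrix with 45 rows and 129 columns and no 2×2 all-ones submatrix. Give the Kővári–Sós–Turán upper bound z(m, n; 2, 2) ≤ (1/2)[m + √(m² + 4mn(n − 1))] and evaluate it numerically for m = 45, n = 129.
z(45, 129; 2, 2) ≤ (1/2)[45 + √(45² + 4·45·129·128)] = (1/2)[45 + √2974185] = 884.7913

Kővári–Sós–Turán: let r_1, ..., r_45 be the row sums and z = Σ r_i the total number of 1s. Each pair of columns can share at most one row with both entries 1 (else a 2×2 all-ones block appears), so Σ_i C(r_i, 2) ≤ C(129, 2) = 8256. By convexity Σ_i C(r_i, 2) ≥ 45·C(z/45, 2) = z(z − 45)/(2·45), giving z² − 45z − 45·129·128 ≤ 0 and hence z ≤ (1/2)[45 + √(2025 + 4·743040)] = (1/2)[45 + √2974185] ≈ (1/2)(45 + 1724.5826) = 884.7913.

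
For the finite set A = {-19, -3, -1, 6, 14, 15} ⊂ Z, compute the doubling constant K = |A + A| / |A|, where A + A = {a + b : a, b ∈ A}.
K = |A + A| / |A| = 19/6

Enumerate A + A = {a + b : a, b ∈ A}. With |A| = 6, there are |A|^2 = 36 ordered sum pairs; collecting distinct values, A + A = {-38, -22, -20, -13, -6, -5, -4, -2, 3, 5, 11, 12, 13, 14, 20, 21, 28, 29, 30}, so |A + A| = 19. Thus K = 19/6. For comparison, the minimum possible |A + A| over all 6-element sets is 2·6 − 1 = 11 (so min K = 11/6), attained only by arithmetic progressions.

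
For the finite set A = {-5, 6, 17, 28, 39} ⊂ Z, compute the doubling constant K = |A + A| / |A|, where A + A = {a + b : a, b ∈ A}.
K = |A + A| / |A| = 9/5

Enumerate A + A = {a + b : a, b ∈ A}. With |A| = 5, there are |A|^2 = 25 ordered sum pairs; collecting distinct values, A + A = {-10, 1, 12, 23, 34, 45, 56, 67, 78}, so |A + A| = 9. Thus K = 9/5. Here |A + A| = 2|A| − 1 = 9, the minimum possible — so K = 9/5 is minimal, which holds iff A is an arithmetic progression.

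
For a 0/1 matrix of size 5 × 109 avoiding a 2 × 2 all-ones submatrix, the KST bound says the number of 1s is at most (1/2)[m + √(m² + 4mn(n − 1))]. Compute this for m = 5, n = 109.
z(5, 109; 2, 2) ≤ (1/2)[5 + √(5² + 4·5·109·108)] = (1/2)[5 + √235465] = 245.1237

Kővári–Sós–Turán: let r_1, ..., r_5 be the row sums and z = Σ r_i the total number of 1s. Each pair of columns can share at most one row with both entries 1 (else a 2×2 all-ones block appears), so Σ_i C(r_i, 2) ≤ C(109, 2) = 5886. By convexity Σ_i C(r_i, 2) ≥ 5·C(z/5, 2) = z(z − 5)/(2·5), giving z² − 5z − 5·109·108 ≤ 0 and hence z ≤ (1/2)[5 + √(25 + 4·58860)] = (1/2)[5 + √235465] ≈ (1/2)(5 + 485.2474) = 245.1237.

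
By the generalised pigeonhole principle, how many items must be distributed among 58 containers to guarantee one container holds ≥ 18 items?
n = (18 − 1)·58 + 1 = 987

By the generalised pigeonhole principle, to guarantee some box contains ≥ r objects we need more than (r − 1) · k objects total. Threshold: n = (r − 1) · k + 1. With r = 18 and k = 58: n = 17 · 58 + 1 = 986 + 1 = 987. For n = 986 = 17 · 58, we can put exactly 17 objects in every box, avoiding 18 in any single one — so 987 is tight.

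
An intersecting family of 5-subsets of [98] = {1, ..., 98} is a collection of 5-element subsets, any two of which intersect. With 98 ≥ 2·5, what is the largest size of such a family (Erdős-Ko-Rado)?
max |F| = C(97, 4) = 3464840

Erdős-Ko-Rado (1961): when n ≥ 2k, max |F| = C(n−1, k−1). The bound is attained by the star {A : i ∈ A} for any fixed i ∈ [n]. Here C(98−1, 5−1) = C(97, 4) = 3464840.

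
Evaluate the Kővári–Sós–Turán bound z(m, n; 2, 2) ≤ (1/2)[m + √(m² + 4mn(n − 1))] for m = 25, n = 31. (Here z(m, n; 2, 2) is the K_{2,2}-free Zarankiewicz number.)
z(25, 31; 2, 2) ≤ (1/2)[25 + √(25² + 4·25·31·30)] = (1/2)[25 + √93625] = 165.491

Kővári–Sós–Turán: let r_1, ..., r_25 be the row sums and z = Σ r_i the total number of 1s. Each pair of columns can share at most one row with both entries 1 (else a 2×2 all-ones block appears), so Σ_i C(r_i, 2) ≤ C(31, 2) = 465. By convexity Σ_i C(r_i, 2) ≥ 25·C(z/25, 2) = z(z − 25)/(2·25), giving z² − 25z − 25·31·30 ≤ 0 and hence z ≤ (1/2)[25 + √(625 + 4·23250)] = (1/2)[25 + √93625] ≈ (1/2)(25 + 305.982) = 165.491.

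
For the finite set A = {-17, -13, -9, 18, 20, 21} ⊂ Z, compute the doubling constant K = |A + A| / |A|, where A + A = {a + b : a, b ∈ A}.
K = |A + A| / |A| = 20/6 = 10/3

Enumerate A + A = {a + b : a, b ∈ A}. With |A| = 6, there are |A|^2 = 36 ordered sum pairs; collecting distinct values, A + A = {-34, -30, -26, -22, -18, 1, 3, 4, 5, 7, 8, 9, 11, 12, 36, 38, 39, 40, 41, 42}, so |A + A| = 20. Thus K = 20/6 = 10/3. For comparison, the minimum possible |A + A| over all 6-element sets is 2·6 − 1 = 11 (so min K = 11/6), attained only by arithmetic progressions.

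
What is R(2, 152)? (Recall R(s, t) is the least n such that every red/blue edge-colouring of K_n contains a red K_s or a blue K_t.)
R(2, 152) = 152

R(2, k) = k for all k ≥ 2: in a 2-colouring of K_k, either some edge is red (a red K_2) or all edges are blue (a blue K_k). And K_{151} coloured all-blue has no blue K_152, so R(2, 152) > 151. Hence R(2, 152) = 152.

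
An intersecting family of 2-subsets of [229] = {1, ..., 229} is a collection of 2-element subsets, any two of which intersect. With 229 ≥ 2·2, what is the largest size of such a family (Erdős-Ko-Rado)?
max |F| = C(228, 1) = 228

The Erdős-Ko-Rado theorem states: for n ≥ 2k, an intersecting family of k-subsets of an n-element set has size at most C(n − 1, k − 1), with equality for 'star' families {A ⊆ [n] : |A| = k, i ∈ A} (fix an element i). For n = 229, k = 2: C(228, 1) = 228.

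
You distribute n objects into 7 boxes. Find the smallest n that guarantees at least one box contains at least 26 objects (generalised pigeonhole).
n = (26 − 1)·7 + 1 = 176

By the generalised pigeonhole principle, to guarantee some box contains ≥ r objects we need more than (r − 1) · k objects total. Threshold: n = (r − 1) · k + 1. With r = 26 and k = 7: n = 25 · 7 + 1 = 175 + 1 = 176. For n = 175 = 25 · 7, we can put exactly 25 objects in every box, avoiding 26 in any single one — so 176 is tight.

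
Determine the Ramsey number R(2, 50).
R(2, 50) = 50

R(2, k) = k for all k ≥ 2: in a 2-colouring of K_k, either some edge is red (a red K_2) or all edges are blue (a blue K_k). And K_{49} coloured all-blue has no blue K_50, so R(2, 50) > 49. Hence R(2, 50) = 50.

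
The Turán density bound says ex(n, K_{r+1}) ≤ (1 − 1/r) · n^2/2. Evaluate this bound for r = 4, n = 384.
Turán density bound = (3/4) · 384^2/2 = 55296

Turán's theorem: ex(n, K_{r+1}) is achieved by the complete r-partite Turán graph T(n, r) with parts as balanced as possible, and is at most (1 − 1/r) · n^2/2. For r = 4, n = 384: the density bound is (3/4) · 147456/2 = 55296. Since 4 ∣ 384, the Turán graph T(384, 4) has parts of equal size 96, and its edge count e(T(384, 4)) = 55296 attains the density bound exactly.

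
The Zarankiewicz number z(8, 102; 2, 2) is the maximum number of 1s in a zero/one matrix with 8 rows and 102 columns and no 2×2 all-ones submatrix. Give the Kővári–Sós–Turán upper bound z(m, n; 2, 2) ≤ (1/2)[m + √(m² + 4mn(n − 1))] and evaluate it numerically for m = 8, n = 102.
z(8, 102; 2, 2) ≤ (1/2)[8 + √(8² + 4·8·102·101)] = (1/2)[8 + √329728] = 291.1097

Kővári–Sós–Turán: let r_1, ..., r_8 be the row sums and z = Σ r_i the total number of 1s. Each pair of columns can share at most one row with both entries 1 (else a 2×2 all-ones block appears), so Σ_i C(r_i, 2) ≤ C(102, 2) = 5151. By convexity Σ_i C(r_i, 2) ≥ 8·C(z/8, 2) = z(z − 8)/(2·8), giving z² − 8z − 8·102·101 ≤ 0 and hence z ≤ (1/2)[8 + √(64 + 4·82416)] = (1/2)[8 + √329728] ≈ (1/2)(8 + 574.2195) = 291.1097.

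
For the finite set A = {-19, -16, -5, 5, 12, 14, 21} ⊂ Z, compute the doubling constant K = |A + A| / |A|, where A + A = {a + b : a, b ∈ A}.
K = |A + A| / |A| = 27/7

Enumerate A + A = {a + b : a, b ∈ A}. With |A| = 7, there are |A|^2 = 49 ordered sum pairs; collecting distinct values, A + A = {-38, -35, -32, -24, -21, -14, -11, -10, -7, -5, -4, -2, 0, 2, 5, 7, 9, 10, 16, 17, 19, 24, 26, 28, 33, 35, 42}, so |A + A| = 27. Thus K = 27/7. For comparison, the minimum possible |A + A| over all 7-element sets is 2·7 − 1 = 13 (so min K = 13/7), attained only by arithmetic progressions.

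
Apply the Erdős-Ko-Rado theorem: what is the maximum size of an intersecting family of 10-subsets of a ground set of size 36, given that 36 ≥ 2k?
max |F| = C(35, 9) = 70607460

The Erdős-Ko-Rado theorem states: for n ≥ 2k, an intersecting family of k-subsets of an n-element set has size at most C(n − 1, k − 1), with equality for 'star' families {A ⊆ [n] : |A| = k, i ∈ A} (fix an element i). For n = 36, k = 10: C(35, 9) = 70607460.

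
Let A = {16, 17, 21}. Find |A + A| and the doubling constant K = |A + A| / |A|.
K = |A + A| / |A| = 6/3 = 2

Enumerate A + A = {a + b : a, b ∈ A}. With |A| = 3, there are |A|^2 = 9 ordered sum pairs; collecting distinct values, A + A = {32, 33, 34, 37, 38, 42}, so |A + A| = 6. Thus K = 6/3 = 2. For comparison, the minimum possible |A + A| over all 3-element sets is 2·3 − 1 = 5 (so min K = 5/3), attained only by arithmetic progressions.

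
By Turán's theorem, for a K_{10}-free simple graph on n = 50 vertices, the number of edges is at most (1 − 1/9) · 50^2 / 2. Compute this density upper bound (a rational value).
Turán density bound = (8/9) · 50^2/2 = 10000/9 ≈ 1111.1111

Turán's theorem: ex(n, K_{r+1}) is achieved by the complete r-partite Turán graph T(n, r) with parts as balanced as possible, and is at most (1 − 1/r) · n^2/2. For r = 9, n = 50: the density bound is (8/9) · 2500/2 = 10000/9 ≈ 1111.1111. The integer-valued extremum is e(T(50, 9)) = 1110, which is strictly less than the density bound 10000/9 since 9 ∤ 50 (the parts of T(50, 9) cannot all be equal).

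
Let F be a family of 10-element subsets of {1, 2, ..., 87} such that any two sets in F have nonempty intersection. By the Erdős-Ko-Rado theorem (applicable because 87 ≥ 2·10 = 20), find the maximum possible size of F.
max |F| = C(86, 9) = 459856441980

The Erdős-Ko-Rado theorem states: for n ≥ 2k, an intersecting family of k-subsets of an n-element set has size at most C(n − 1, k − 1), with equality for 'star' families {A ⊆ [n] : |A| = k, i ∈ A} (fix an element i). For n = 87, k = 10: C(86, 9) = 459856441980.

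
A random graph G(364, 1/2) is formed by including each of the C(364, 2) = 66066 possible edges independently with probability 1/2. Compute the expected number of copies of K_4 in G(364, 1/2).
E[# K_4] = C(364, 4) · (1/2)^C(4, 2) = 719469751 / 2^6 = 11241714.859375

For each 4-subset S of vertices (there are C(364, 4) = 719469751 such S), let X_S = 1 if S induces a K_4 (all C(4, 2) = 6 edges present). Then P(X_S = 1) = (1/2)^6 = 1/64. By linearity of expectation, E[# K_4] = C(364, 4) · (1/2)^6 = 719469751 / 64 = 11241714.859375.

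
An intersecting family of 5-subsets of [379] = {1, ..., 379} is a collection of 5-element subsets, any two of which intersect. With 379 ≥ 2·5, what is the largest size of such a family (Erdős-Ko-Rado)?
max |F| = C(378, 4) = 837222750

The Erdős-Ko-Rado theorem states: for n ≥ 2k, an intersecting family of k-subsets of an n-element set has size at most C(n − 1, k − 1), with equality for 'star' families {A ⊆ [n] : |A| = k, i ∈ A} (fix an element i). For n = 379, k = 5: C(378, 4) = 837222750.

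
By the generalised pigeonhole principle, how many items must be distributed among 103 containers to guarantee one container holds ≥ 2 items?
n = (2 − 1)·103 + 1 = 104

By the generalised pigeonhole principle, to guarantee some box contains ≥ r objects we need more than (r − 1) · k objects total. Threshold: n = (r − 1) · k + 1. With r = 2 and k = 103: n = 1 · 103 + 1 = 103 + 1 = 104. For n = 103 = 1 · 103, we can put exactly 1 objects in every box, avoiding 2 in any single one — so 104 is tight.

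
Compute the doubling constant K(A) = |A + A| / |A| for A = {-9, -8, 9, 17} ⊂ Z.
K = |A + A| / |A| = 10/4 = 5/2

Enumerate A + A = {a + b : a, b ∈ A}. With |A| = 4, there are |A|^2 = 16 ordered sum pairs; collecting distinct values, A + A = {-18, -17, -16, 0, 1, 8, 9, 18, 26, 34}, so |A + A| = 10. Thus K = 10/4 = 5/2. For comparison, the minimum possible |A + A| over all 4-element sets is 2·4 − 1 = 7 (so min K = 7/4), attained only by arithmetic progressions.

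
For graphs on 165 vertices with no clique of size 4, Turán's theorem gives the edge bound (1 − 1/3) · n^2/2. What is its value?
Turán density bound = (2/3) · 165^2/2 = 9075

Turán's theorem: ex(n, K_{r+1}) is achieved by the complete r-partite Turán graph T(n, r) with parts as balanced as possible, and is at most (1 − 1/r) · n^2/2. For r = 3, n = 165: the density bound is (2/3) · 27225/2 = 9075. Since 3 ∣ 165, the Turán graph T(165, 3) has parts of equal size 55, and its edge count e(T(165, 3)) = 9075 attains the density bound exactly.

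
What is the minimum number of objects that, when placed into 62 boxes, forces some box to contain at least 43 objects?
n = (43 − 1)·62 + 1 = 2605

By the generalised pigeonhole principle, to guarantee some box contains ≥ r objects we need more than (r − 1) · k objects total. Threshold: n = (r − 1) · k + 1. With r = 43 and k = 62: n = 42 · 62 + 1 = 2604 + 1 = 2605. For n = 2604 = 42 · 62, we can put exactly 42 objects in every box, avoiding 43 in any single one — so 2605 is tight.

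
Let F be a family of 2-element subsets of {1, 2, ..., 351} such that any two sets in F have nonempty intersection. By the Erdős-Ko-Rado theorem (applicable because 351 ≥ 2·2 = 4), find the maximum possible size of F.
max |F| = C(350, 1) = 350

The Erdős-Ko-Rado theorem states: for n ≥ 2k, an intersecting family of k-subsets of an n-element set has size at most C(n − 1, k − 1), with equality for 'star' families {A ⊆ [n] : |A| = k, i ∈ A} (fix an element i). For n = 351, k = 2: C(350, 1) = 350.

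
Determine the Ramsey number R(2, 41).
R(2, 41) = 41

R(2, k) = k for all k ≥ 2: in a 2-colouring of K_k, either some edge is red (a red K_2) or all edges are blue (a blue K_k). And K_{40} coloured all-blue has no blue K_41, so R(2, 41) > 40. Hence R(2, 41) = 41.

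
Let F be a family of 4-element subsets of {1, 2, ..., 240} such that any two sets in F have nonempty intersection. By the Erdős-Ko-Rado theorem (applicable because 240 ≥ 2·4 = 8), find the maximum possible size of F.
max |F| = C(239, 3) = 2246839

The Erdős-Ko-Rado theorem states: for n ≥ 2k, an intersecting family of k-subsets of an n-element set has size at most C(n − 1, k − 1), with equality for 'star' families {A ⊆ [n] : |A| = k, i ∈ A} (fix an element i). For n = 240, k = 4: C(239, 3) = 2246839.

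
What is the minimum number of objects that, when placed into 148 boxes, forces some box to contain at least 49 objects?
n = (49 − 1)·148 + 1 = 7105

By the generalised pigeonhole principle, to guarantee some box contains ≥ r objects we need more than (r − 1) · k objects total. Threshold: n = (r − 1) · k + 1. With r = 49 and k = 148: n = 48 · 148 + 1 = 7104 + 1 = 7105. For n = 7104 = 48 · 148, we can put exactly 48 objects in every box, avoiding 49 in any single one — so 7105 is tight.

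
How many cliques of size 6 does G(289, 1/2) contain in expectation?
E[# K_6] = C(289, 6) · (1/2)^C(6, 2) = 768013694448 / 2^15 = 48000855903/2048 ≈ 23437917.921387

For each 6-subset S of vertices (there are C(289, 6) = 768013694448 such S), let X_S = 1 if S induces a K_6 (all C(6, 2) = 15 edges present). Then P(X_S = 1) = (1/2)^15 = 1/32768. By linearity of expectation, E[# K_6] = C(289, 6) · (1/2)^15 = 768013694448 / 32768 = 48000855903/2048 ≈ 23437917.921387.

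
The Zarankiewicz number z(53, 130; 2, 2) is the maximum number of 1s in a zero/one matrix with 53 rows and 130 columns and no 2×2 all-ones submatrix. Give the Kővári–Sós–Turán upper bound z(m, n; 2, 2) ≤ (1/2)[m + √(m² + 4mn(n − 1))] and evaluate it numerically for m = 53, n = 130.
z(53, 130; 2, 2) ≤ (1/2)[53 + √(53² + 4·53·130·129)] = (1/2)[53 + √3558049] = 969.6396

Kővári–Sós–Turán: let r_1, ..., r_53 be the row sums and z = Σ r_i the total number of 1s. Each pair of columns can share at most one row with both entries 1 (else a 2×2 all-ones block appears), so Σ_i C(r_i, 2) ≤ C(130, 2) = 8385. By convexity Σ_i C(r_i, 2) ≥ 53·C(z/53, 2) = z(z − 53)/(2·53), giving z² − 53z − 53·130·129 ≤ 0 and hence z ≤ (1/2)[53 + √(2809 + 4·888810)] = (1/2)[53 + √3558049] ≈ (1/2)(53 + 1886.2791) = 969.6396.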